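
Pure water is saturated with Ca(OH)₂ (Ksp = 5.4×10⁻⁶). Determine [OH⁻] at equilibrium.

2.2×10⁻² M

Ca(OH)₂(s) ⇌ Ca²⁺(aq) + 2 OH⁻(aq)
For each mole of Ca(OH)₂ that dissolves per liter, [Ca²⁺] = s and [OH⁻] = 2s; let s denote this solubility.
Ksp = [Ca²⁺][OH⁻]^2 = s · (2s)^2 = 4s^3 = 5.4×10⁻⁶
s = 1.1×10⁻² mol/L
[OH⁻] = 2s = 2.2×10⁻² mol/L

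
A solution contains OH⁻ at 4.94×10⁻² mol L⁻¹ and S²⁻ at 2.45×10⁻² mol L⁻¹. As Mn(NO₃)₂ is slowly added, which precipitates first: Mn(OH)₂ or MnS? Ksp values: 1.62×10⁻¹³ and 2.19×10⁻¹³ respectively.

The threshold for precipitation is Q = Ksp.
For Mn(OH)₂: [Mn²⁺] = (Ksp/[OH⁻]^2) = 6.64×10⁻¹¹ mol L⁻¹
For MnS: [Mn²⁺] = (Ksp/[S²⁻]) = 8.94×10⁻¹² mol L⁻¹
Since MnS needs less Mn²⁺ to reach saturation, it precipitates first.

MnS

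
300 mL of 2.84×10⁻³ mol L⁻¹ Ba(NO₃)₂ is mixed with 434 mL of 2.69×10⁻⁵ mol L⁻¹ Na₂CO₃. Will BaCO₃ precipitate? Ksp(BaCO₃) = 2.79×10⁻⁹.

The combined volume is 734 mL.
[Ba²⁺] = (2.84×10⁻³)(300)/734 = 1.16×10⁻³ mol L⁻¹
[CO₃²⁻] = (2.69×10⁻⁵)(434)/734 = 1.59×10⁻⁵ mol L⁻¹
Q = [Ba²⁺][CO₃²⁻] = 1.85×10⁻⁸
Because Q > Ksp (1.85×10⁻⁸ vs 2.79×10⁻⁹), a precipitate of BaCO₃ forms.

Yes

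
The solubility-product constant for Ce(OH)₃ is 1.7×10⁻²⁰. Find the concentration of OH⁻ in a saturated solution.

1.5×10⁻⁵ M

Ce(OH)₃(s) ⇌ Ce³⁺(aq) + 3 OH⁻(aq)
Let s be the molar solubility. Then [Ce³⁺] = s and [OH⁻] = 3s.
Ksp = [Ce³⁺][OH⁻]^3 = s · (3s)^3 = 27s^4 = 1.7×10⁻²⁰
s = 5.0×10⁻⁶ M
[OH⁻] = 3s = 1.5×10⁻⁵ M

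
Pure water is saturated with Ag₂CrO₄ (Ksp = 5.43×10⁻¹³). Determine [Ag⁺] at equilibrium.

Ag₂CrO₄(s) ⇌ 2 Ag⁺(aq) + CrO₄²⁻(aq)
If s mol/L of Ag₂CrO₄ dissolves, [Ag⁺] = 2s and [CrO₄²⁻] = s.
Ksp = [Ag⁺]^2[CrO₄²⁻] = (2s)^2 · s = 4s^3 = 5.43×10⁻¹³
s = 5.14×10⁻⁵ M
[Ag⁺] = 2s = 1.03×10⁻⁴ M

1.03×10⁻⁴ M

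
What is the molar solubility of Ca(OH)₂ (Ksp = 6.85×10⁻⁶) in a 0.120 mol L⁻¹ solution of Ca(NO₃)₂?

Ca(OH)₂(s) ⇌ Ca²⁺(aq) + 2 OH⁻(aq)
With Ca²⁺ already at 0.120 mol L⁻¹ and s small, take [Ca²⁺] ≈ 0.120 mol L⁻¹ and [OH⁻] = 2s.
Ksp = [Ca²⁺][OH⁻]^2 = (0.120)(2s)^2
(2s)^2 = 6.85×10⁻⁶ / (0.120) = 5.71×10⁻⁵
s = 3.78×10⁻³ mol L⁻¹

3.78×10⁻³ M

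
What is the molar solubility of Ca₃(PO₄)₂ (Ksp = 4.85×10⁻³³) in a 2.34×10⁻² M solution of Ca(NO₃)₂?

Ca₃(PO₄)₂(s) ⇌ 3 Ca²⁺(aq) + 2 PO₄³⁻(aq)
With Ca²⁺ already at 2.34×10⁻² M and s small, take [Ca²⁺] ≈ 2.34×10⁻² M and [PO₄³⁻] = 2s.
Ksp = [Ca²⁺]^3[PO₄³⁻]^2 = (2.34×10⁻²)^3(2s)^2
(2s)^2 = 4.85×10⁻³³ / (2.34×10⁻²)^3 = 3.79×10⁻²⁸
s = 9.73×10⁻¹⁵ M

9.73×10⁻¹⁵ M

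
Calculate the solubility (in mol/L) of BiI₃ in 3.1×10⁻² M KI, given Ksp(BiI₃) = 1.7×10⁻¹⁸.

BiI₃(s) ⇌ Bi³⁺(aq) + 3 I⁻(aq)
Let s be the solubility of BiI₃ here. The common ion gives [I⁻] ≈ 3.1×10⁻² M, and [Bi³⁺] = s.
Ksp = [Bi³⁺][I⁻]^3 = s(3.1×10⁻²)^3
s = 1.7×10⁻¹⁸ / (3.1×10⁻²)^3 = 5.7×10⁻¹⁴
s = 5.7×10⁻¹⁴ M

5.7×10⁻¹⁴ M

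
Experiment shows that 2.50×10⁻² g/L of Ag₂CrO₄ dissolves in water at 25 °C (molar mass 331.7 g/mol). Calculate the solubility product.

Ksp = 1.71×10⁻¹²

Convert to molarity: s = 2.50×10⁻² / 331.7 = 7.5369×10⁻⁵ mol/L
Ag₂CrO₄(s) ⇌ 2 Ag⁺(aq) + CrO₄²⁻(aq)
If s mol/L of Ag₂CrO₄ dissolves, [Ag⁺] = 2s and [CrO₄²⁻] = s.
Ksp = [Ag⁺]^2[CrO₄²⁻] = (2s)^2 · s = 4s^3
Ksp = 4 × (7.5369×10⁻⁵)^3 = 1.71×10⁻¹²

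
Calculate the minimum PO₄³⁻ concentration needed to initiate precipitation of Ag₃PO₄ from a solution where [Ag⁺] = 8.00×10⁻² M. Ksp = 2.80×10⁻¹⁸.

5.47×10⁻¹⁵ M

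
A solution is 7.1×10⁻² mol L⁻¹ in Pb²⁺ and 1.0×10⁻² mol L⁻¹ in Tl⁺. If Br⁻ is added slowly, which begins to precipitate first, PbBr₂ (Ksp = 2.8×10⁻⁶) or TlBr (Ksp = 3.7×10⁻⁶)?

The threshold for precipitation is Q = Ksp.
For PbBr₂: [Br⁻] = (Ksp/[Pb²⁺])^(1/2) = 6.3×10⁻³ mol L⁻¹
For TlBr: [Br⁻] = (Ksp/[Tl⁺]) = 3.7×10⁻⁴ mol L⁻¹
The smaller threshold [Br⁻] is reached first, so TlBr precipitates first.

TlBr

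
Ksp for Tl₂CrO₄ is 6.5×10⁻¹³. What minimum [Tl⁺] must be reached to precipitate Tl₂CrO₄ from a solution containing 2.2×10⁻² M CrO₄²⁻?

A salt starts to precipitate once the ion product Q reaches its Ksp.
Tl₂CrO₄(s) ⇌ 2 Tl⁺(aq) + CrO₄²⁻(aq)
Ksp = [Tl⁺]^2[CrO₄²⁻] = [Tl⁺]^2(2.2×10⁻²)
[Tl⁺]^2 = 6.5×10⁻¹³ / (2.2×10⁻²) = 3.0×10⁻¹¹
[Tl⁺] = 5.4×10⁻⁶ M

5.4×10⁻⁶ M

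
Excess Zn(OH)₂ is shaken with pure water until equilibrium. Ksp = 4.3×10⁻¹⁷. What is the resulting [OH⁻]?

Zn(OH)₂(s) ⇌ Zn²⁺(aq) + 2 OH⁻(aq)
Call the molar solubility s, so that [Zn²⁺] = s and [OH⁻] = 2s.
Ksp = [Zn²⁺][OH⁻]^2 = s · (2s)^2 = 4s^3 = 4.3×10⁻¹⁷
s = 2.2×10⁻⁶ mol L⁻¹
[OH⁻] = 2s = 4.4×10⁻⁶ mol L⁻¹

4.4×10⁻⁶ M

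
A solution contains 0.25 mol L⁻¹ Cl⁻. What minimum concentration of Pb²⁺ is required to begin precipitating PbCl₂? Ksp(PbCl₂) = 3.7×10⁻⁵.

5.9×10⁻⁴ M

A salt starts to precipitate once the ion product Q reaches its Ksp.
PbCl₂(s) ⇌ Pb²⁺(aq) + 2 Cl⁻(aq)
Ksp = [Pb²⁺][Cl⁻]^2 = [Pb²⁺](0.25)^2
[Pb²⁺] = 3.7×10⁻⁵ / (0.25)^2 = 5.9×10⁻⁴
[Pb²⁺] = 5.9×10⁻⁴ mol L⁻¹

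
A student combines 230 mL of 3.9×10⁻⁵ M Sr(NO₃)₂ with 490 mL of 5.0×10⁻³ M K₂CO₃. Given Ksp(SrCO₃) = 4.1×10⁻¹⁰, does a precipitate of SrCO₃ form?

Yes

Total volume after mixing = 230 + 490 = 720 mL.
[Sr²⁺] = (3.9×10⁻⁵)(230)/720 = 1.2×10⁻⁵ M
[CO₃²⁻] = (5.0×10⁻³)(490)/720 = 3.4×10⁻³ M
Q = [Sr²⁺][CO₃²⁻] = 4.2×10⁻⁸
Since Q (4.2×10⁻⁸) exceeds Ksp (4.1×10⁻¹⁰), SrCO₃ will precipitate.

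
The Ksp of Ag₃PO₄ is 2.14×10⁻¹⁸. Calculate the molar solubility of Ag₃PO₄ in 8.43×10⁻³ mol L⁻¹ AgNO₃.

Ag₃PO₄(s) ⇌ 3 Ag⁺(aq) + PO₄³⁻(aq)
The solution already contains Ag⁺ at 8.43×10⁻³ mol L⁻¹. Let s be the molar solubility of Ag₃PO₄.
[Ag⁺] ≈ 8.43×10⁻³ mol L⁻¹ (common ion dominates); [PO₄³⁻] = s.
Ksp = [Ag⁺]^3[PO₄³⁻] = (8.43×10⁻³)^3s
s = 2.14×10⁻¹⁸ / (8.43×10⁻³)^3 = 3.57×10⁻¹²
s = 3.57×10⁻¹² mol L⁻¹

3.57×10⁻¹² M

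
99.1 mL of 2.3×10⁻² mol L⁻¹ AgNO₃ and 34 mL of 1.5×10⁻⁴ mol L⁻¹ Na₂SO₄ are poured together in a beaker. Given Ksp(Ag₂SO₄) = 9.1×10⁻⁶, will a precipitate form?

No

After mixing, V = 99.1 mL + 34 mL = 133.1 mL.
[Ag⁺] = (2.3×10⁻²)(99.1)/133.1 = 1.7×10⁻² mol L⁻¹
[SO₄²⁻] = (1.5×10⁻⁴)(34)/133.1 = 3.8×10⁻⁵ mol L⁻¹
Q = [Ag⁺]^2[SO₄²⁻] = 1.1×10⁻⁸
Since Q (1.1×10⁻⁸) is less than Ksp (9.1×10⁻⁶), no Ag₂SO₄ precipitates.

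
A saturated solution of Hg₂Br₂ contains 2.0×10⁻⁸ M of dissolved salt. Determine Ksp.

Hg₂Br₂(s) ⇌ Hg₂²⁺(aq) + 2 Br⁻(aq)
Call the molar solubility s, so that [Hg₂²⁺] = s and [Br⁻] = 2s.
Ksp = [Hg₂²⁺][Br⁻]^2 = s · (2s)^2 = 4s^3
Ksp = 4 × (2.0×10⁻⁸)^3 = 3.2×10⁻²³

Ksp = 3.2×10⁻²³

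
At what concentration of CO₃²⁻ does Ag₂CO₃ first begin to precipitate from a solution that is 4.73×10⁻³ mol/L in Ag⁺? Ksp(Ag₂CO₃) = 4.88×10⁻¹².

2.18×10⁻⁷ M

Precipitation of each salt begins when its ion product equals Ksp.
Ag₂CO₃(s) ⇌ 2 Ag⁺(aq) + CO₃²⁻(aq)
Ksp = [Ag⁺]^2[CO₃²⁻] = [CO₃²⁻](4.73×10⁻³)^2
[CO₃²⁻] = 4.88×10⁻¹² / (4.73×10⁻³)^2 = 2.18×10⁻⁷
[CO₃²⁻] = 2.18×10⁻⁷ mol/L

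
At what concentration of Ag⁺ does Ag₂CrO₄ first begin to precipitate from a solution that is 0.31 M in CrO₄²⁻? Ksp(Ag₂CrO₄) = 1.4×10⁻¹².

Each salt precipitates once Q = Ksp for that salt.
Ag₂CrO₄(s) ⇌ 2 Ag⁺(aq) + CrO₄²⁻(aq)
Ksp = [Ag⁺]^2[CrO₄²⁻] = [Ag⁺]^2(0.31)
[Ag⁺]^2 = 1.4×10⁻¹² / (0.31) = 4.5×10⁻¹²
[Ag⁺] = 2.1×10⁻⁶ M

2.1×10⁻⁶ M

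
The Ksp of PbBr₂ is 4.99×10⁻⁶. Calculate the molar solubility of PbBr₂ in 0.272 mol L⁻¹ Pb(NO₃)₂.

2.14×10⁻³ M

PbBr₂(s) ⇌ Pb²⁺(aq) + 2 Br⁻(aq)
The solution already contains Pb²⁺ at 0.272 mol L⁻¹. Let s be the molar solubility of PbBr₂.
[Pb²⁺] ≈ 0.272 mol L⁻¹ (common ion dominates); [Br⁻] = 2s.
Ksp = [Pb²⁺][Br⁻]^2 = (0.272)(2s)^2
(2s)^2 = 4.99×10⁻⁶ / (0.272) = 1.83×10⁻⁵
s = 2.14×10⁻³ mol L⁻¹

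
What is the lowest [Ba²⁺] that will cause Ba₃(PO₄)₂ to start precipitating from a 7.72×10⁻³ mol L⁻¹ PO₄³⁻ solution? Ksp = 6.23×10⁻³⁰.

4.71×10⁻⁹ M

A salt starts to precipitate once the ion product Q reaches its Ksp.
Ba₃(PO₄)₂(s) ⇌ 3 Ba²⁺(aq) + 2 PO₄³⁻(aq)
Ksp = [Ba²⁺]^3[PO₄³⁻]^2 = [Ba²⁺]^3(7.72×10⁻³)^2
[Ba²⁺]^3 = 6.23×10⁻³⁰ / (7.72×10⁻³)^2 = 1.05×10⁻²⁵
[Ba²⁺] = 4.71×10⁻⁹ mol L⁻¹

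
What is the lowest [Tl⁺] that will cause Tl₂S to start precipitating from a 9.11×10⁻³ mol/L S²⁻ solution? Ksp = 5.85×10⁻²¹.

8.01×10⁻¹⁰ M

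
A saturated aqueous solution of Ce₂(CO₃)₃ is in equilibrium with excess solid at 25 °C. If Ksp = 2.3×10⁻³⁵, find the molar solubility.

Ce₂(CO₃)₃(s) ⇌ 2 Ce³⁺(aq) + 3 CO₃²⁻(aq)
Let s be the molar solubility. Then [Ce³⁺] = 2s and [CO₃²⁻] = 3s.
Ksp = [Ce³⁺]^2[CO₃²⁻]^3 = (2s)^2 · (3s)^3 = 108s^5
108s^5 = 2.3×10⁻³⁵  ⇒  s^5 = 2.1×10⁻³⁷
s = 4.6×10⁻⁸ mol L⁻¹

4.6×10⁻⁸ M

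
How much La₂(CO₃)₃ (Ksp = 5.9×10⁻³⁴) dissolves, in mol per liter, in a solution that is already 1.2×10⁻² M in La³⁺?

La₂(CO₃)₃(s) ⇌ 2 La³⁺(aq) + 3 CO₃²⁻(aq)
Let s be the solubility of La₂(CO₃)₃ here. The common ion gives [La³⁺] ≈ 1.2×10⁻² M, and [CO₃²⁻] = 3s.
Ksp = [La³⁺]^2[CO₃²⁻]^3 = (1.2×10⁻²)^2(3s)^3
(3s)^3 = 5.9×10⁻³⁴ / (1.2×10⁻²)^2 = 4.1×10⁻³⁰
s = 5.3×10⁻¹¹ M

5.3×10⁻¹¹ M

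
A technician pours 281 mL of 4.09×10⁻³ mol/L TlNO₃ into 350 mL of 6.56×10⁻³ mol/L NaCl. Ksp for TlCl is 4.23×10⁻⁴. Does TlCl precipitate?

No

The combined volume is 631 mL.
[Tl⁺] = (4.09×10⁻³)(281)/631 = 1.82×10⁻³ mol/L
[Cl⁻] = (6.56×10⁻³)(350)/631 = 3.64×10⁻³ mol/L
Q = [Tl⁺][Cl⁻] = 6.63×10⁻⁶
Since Q (6.63×10⁻⁶) is less than Ksp (4.23×10⁻⁴), no TlCl precipitates.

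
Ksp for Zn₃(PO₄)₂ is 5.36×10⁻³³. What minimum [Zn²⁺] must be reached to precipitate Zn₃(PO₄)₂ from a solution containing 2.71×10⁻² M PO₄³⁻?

Precipitation of each salt begins when its ion product equals Ksp.
Zn₃(PO₄)₂(s) ⇌ 3 Zn²⁺(aq) + 2 PO₄³⁻(aq)
Ksp = [Zn²⁺]^3[PO₄³⁻]^2 = [Zn²⁺]^3(2.71×10⁻²)^2
[Zn²⁺]^3 = 5.36×10⁻³³ / (2.71×10⁻²)^2 = 7.30×10⁻³⁰
[Zn²⁺] = 1.94×10⁻¹⁰ M

1.94×10⁻¹⁰ M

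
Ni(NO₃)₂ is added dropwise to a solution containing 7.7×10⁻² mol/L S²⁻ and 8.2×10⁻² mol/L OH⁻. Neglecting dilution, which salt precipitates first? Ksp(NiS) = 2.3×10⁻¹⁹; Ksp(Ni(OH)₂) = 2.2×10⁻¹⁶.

Precipitation of each salt begins when its ion product equals Ksp.
For NiS: [Ni²⁺] = (Ksp/[S²⁻]) = 3.0×10⁻¹⁸ mol/L
For Ni(OH)₂: [Ni²⁺] = (Ksp/[OH⁻]^2) = 3.3×10⁻¹⁴ mol/L
Since NiS needs less Ni²⁺ to reach saturation, it precipitates first.

NiS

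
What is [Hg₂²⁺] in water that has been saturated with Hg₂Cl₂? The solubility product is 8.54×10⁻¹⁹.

5.98×10⁻⁷ M

Hg₂Cl₂(s) ⇌ Hg₂²⁺(aq) + 2 Cl⁻(aq)
For each mole of Hg₂Cl₂ that dissolves per liter, [Hg₂²⁺] = s and [Cl⁻] = 2s; let s denote this solubility.
Ksp = [Hg₂²⁺][Cl⁻]^2 = s · (2s)^2 = 4s^3 = 8.54×10⁻¹⁹
s = 5.98×10⁻⁷ mol/L
[Hg₂²⁺] = s = 5.98×10⁻⁷ mol/L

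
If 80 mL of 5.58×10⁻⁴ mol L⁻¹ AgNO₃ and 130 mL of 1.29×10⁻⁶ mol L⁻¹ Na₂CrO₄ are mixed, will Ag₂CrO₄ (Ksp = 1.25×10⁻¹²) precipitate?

No

After mixing, V = 80 mL + 130 mL = 210 mL.
[Ag⁺] = (5.58×10⁻⁴)(80)/210 = 2.13×10⁻⁴ mol L⁻¹
[CrO₄²⁻] = (1.29×10⁻⁶)(130)/210 = 7.99×10⁻⁷ mol L⁻¹
Q = [Ag⁺]^2[CrO₄²⁻] = 3.61×10⁻¹⁴
Q = 3.61×10⁻¹⁴ < Ksp = 1.25×10⁻¹², so the solution is unsaturated and no precipitate forms.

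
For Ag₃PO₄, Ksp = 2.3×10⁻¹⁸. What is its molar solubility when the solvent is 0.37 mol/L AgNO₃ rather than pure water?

4.5×10⁻¹⁷ M

Ag₃PO₄(s) ⇌ 3 Ag⁺(aq) + PO₄³⁻(aq)
Let s be the solubility of Ag₃PO₄ here. The common ion gives [Ag⁺] ≈ 0.37 mol/L, and [PO₄³⁻] = s.
Ksp = [Ag⁺]^3[PO₄³⁻] = (0.37)^3s
s = 2.3×10⁻¹⁸ / (0.37)^3 = 4.5×10⁻¹⁷
s = 4.5×10⁻¹⁷ mol/L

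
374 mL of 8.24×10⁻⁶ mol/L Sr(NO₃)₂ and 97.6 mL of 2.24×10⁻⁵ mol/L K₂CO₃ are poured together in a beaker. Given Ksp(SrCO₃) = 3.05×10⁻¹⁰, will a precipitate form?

No

The combined volume is 471.6 mL.
[Sr²⁺] = (8.24×10⁻⁶)(374)/471.6 = 6.53×10⁻⁶ mol/L
[CO₃²⁻] = (2.24×10⁻⁵)(97.6)/471.6 = 4.64×10⁻⁶ mol/L
Q = [Sr²⁺][CO₃²⁻] = 3.03×10⁻¹¹
Since Q (3.03×10⁻¹¹) is less than Ksp (3.05×10⁻¹⁰), no SrCO₃ precipitates.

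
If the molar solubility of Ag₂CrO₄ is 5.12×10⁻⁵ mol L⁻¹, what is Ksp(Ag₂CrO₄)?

Ag₂CrO₄(s) ⇌ 2 Ag⁺(aq) + CrO₄²⁻(aq)
With molar solubility s: [Ag⁺] = 2s, [CrO₄²⁻] = s.
Ksp = [Ag⁺]^2[CrO₄²⁻] = (2s)^2 · s = 4s^3
Ksp = 4 × (5.12×10⁻⁵)^3 = 5.37×10⁻¹³

Ksp = 5.37×10⁻¹³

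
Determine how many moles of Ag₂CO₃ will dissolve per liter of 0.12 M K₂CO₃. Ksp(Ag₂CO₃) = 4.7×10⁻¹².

Ag₂CO₃(s) ⇌ 2 Ag⁺(aq) + CO₃²⁻(aq)
CO₃²⁻ is already present at 0.12 M. If s mol/L of Ag₂CO₃ dissolves, [Ag⁺] = 2s while [CO₃²⁻] ≈ 0.12 M.
Ksp = [Ag⁺]^2[CO₃²⁻] = (2s)^2(0.12)
(2s)^2 = 4.7×10⁻¹² / (0.12) = 3.9×10⁻¹¹
s = 3.1×10⁻⁶ M

3.1×10⁻⁶ M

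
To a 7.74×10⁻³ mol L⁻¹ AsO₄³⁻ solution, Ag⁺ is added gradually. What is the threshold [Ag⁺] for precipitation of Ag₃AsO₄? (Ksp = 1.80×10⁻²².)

2.85×10⁻⁷ M

Each salt precipitates once Q = Ksp for that salt.
Ag₃AsO₄(s) ⇌ 3 Ag⁺(aq) + AsO₄³⁻(aq)
Ksp = [Ag⁺]^3[AsO₄³⁻] = [Ag⁺]^3(7.74×10⁻³)
[Ag⁺]^3 = 1.80×10⁻²² / (7.74×10⁻³) = 2.33×10⁻²⁰
[Ag⁺] = 2.85×10⁻⁷ mol L⁻¹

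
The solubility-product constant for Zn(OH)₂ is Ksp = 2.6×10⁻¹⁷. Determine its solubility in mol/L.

Zn(OH)₂(s) ⇌ Zn²⁺(aq) + 2 OH⁻(aq)
Call the molar solubility s, so that [Zn²⁺] = s and [OH⁻] = 2s.
Ksp = [Zn²⁺][OH⁻]^2 = s · (2s)^2 = 4s^3
4s^3 = 2.6×10⁻¹⁷  ⇒  s^3 = 6.5×10⁻¹⁸
Taking the 3rd root, s = 1.9×10⁻⁶ mol/L.

1.9×10⁻⁶ M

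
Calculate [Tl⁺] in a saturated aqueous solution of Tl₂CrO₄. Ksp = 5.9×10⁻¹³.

Tl₂CrO₄(s) ⇌ 2 Tl⁺(aq) + CrO₄²⁻(aq)
Call the molar solubility s, so that [Tl⁺] = 2s and [CrO₄²⁻] = s.
Ksp = [Tl⁺]^2[CrO₄²⁻] = (2s)^2 · s = 4s^3 = 5.9×10⁻¹³
s = 5.3×10⁻⁵ M
[Tl⁺] = 2s = 1.1×10⁻⁴ M

1.1×10⁻⁴ M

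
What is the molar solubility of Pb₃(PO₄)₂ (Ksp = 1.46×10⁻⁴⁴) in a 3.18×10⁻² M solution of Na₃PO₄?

Pb₃(PO₄)₂(s) ⇌ 3 Pb²⁺(aq) + 2 PO₄³⁻(aq)
PO₄³⁻ is already present at 3.18×10⁻² M. If s mol/L of Pb₃(PO₄)₂ dissolves, [Pb²⁺] = 3s while [PO₄³⁻] ≈ 3.18×10⁻² M.
Ksp = [Pb²⁺]^3[PO₄³⁻]^2 = (3s)^3(3.18×10⁻²)^2
(3s)^3 = 1.46×10⁻⁴⁴ / (3.18×10⁻²)^2 = 1.44×10⁻⁴¹
s = 8.12×10⁻¹⁵ M

8.12×10⁻¹⁵ M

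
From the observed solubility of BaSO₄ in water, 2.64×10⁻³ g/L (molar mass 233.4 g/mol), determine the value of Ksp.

s = (2.64×10⁻³ g L⁻¹)/(233.4 g mol⁻¹) = 1.1311×10⁻⁵ M
BaSO₄(s) ⇌ Ba²⁺(aq) + SO₄²⁻(aq)
Call the molar solubility s, so that [Ba²⁺] = s and [SO₄²⁻] = s.
Ksp = [Ba²⁺][SO₄²⁻] = s · s = s^2
Ksp = (1.1311×10⁻⁵)^2 = 1.28×10⁻¹⁰

Ksp = 1.28×10⁻¹⁰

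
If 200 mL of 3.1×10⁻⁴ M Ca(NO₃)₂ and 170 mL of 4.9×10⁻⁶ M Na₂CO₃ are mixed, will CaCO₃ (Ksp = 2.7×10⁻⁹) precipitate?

Total volume after mixing = 200 + 170 = 370 mL.
[Ca²⁺] = (3.1×10⁻⁴)(200)/370 = 1.7×10⁻⁴ M
[CO₃²⁻] = (4.9×10⁻⁶)(170)/370 = 2.3×10⁻⁶ M
Q = [Ca²⁺][CO₃²⁻] = 3.8×10⁻¹⁰
Q = 3.8×10⁻¹⁰ < Ksp = 2.7×10⁻⁹, so the solution is unsaturated and no precipitate forms.

No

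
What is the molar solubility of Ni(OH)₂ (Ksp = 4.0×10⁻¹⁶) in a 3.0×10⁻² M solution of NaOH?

Ni(OH)₂(s) ⇌ Ni²⁺(aq) + 2 OH⁻(aq)
Let s be the solubility of Ni(OH)₂ here. The common ion gives [OH⁻] ≈ 3.0×10⁻² M, and [Ni²⁺] = s.
Ksp = [Ni²⁺][OH⁻]^2 = s(3.0×10⁻²)^2
s = 4.0×10⁻¹⁶ / (3.0×10⁻²)^2 = 4.4×10⁻¹³
s = 4.4×10⁻¹³ M

4.4×10⁻¹³ M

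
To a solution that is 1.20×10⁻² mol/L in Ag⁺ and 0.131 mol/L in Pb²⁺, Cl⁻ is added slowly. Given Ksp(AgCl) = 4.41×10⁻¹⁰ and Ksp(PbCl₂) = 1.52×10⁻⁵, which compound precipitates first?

AgCl

Precipitation of each salt begins when its ion product equals Ksp.
For AgCl: [Cl⁻] = (Ksp/[Ag⁺]) = 3.68×10⁻⁸ mol/L
For PbCl₂: [Cl⁻] = (Ksp/[Pb²⁺])^(1/2) = 1.08×10⁻² mol/L
Since AgCl needs less Cl⁻ to reach saturation, it precipitates first.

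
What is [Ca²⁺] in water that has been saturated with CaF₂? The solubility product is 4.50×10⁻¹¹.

2.24×10⁻⁴ M

CaF₂(s) ⇌ Ca²⁺(aq) + 2 F⁻(aq)
With molar solubility s: [Ca²⁺] = s, [F⁻] = 2s.
Ksp = [Ca²⁺][F⁻]^2 = s · (2s)^2 = 4s^3 = 4.50×10⁻¹¹
s = 2.24×10⁻⁴ mol L⁻¹
[Ca²⁺] = s = 2.24×10⁻⁴ mol L⁻¹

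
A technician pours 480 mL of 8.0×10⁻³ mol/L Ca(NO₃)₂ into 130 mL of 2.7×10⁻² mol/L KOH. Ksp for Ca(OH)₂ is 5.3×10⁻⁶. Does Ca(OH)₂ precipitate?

Total volume after mixing = 480 + 130 = 610 mL.
[Ca²⁺] = (8.0×10⁻³)(480)/610 = 6.3×10⁻³ mol/L
[OH⁻] = (2.7×10⁻²)(130)/610 = 5.8×10⁻³ mol/L
Q = [Ca²⁺][OH⁻]^2 = 2.1×10⁻⁷
Since Q (2.1×10⁻⁷) is less than Ksp (5.3×10⁻⁶), no Ca(OH)₂ precipitates.

No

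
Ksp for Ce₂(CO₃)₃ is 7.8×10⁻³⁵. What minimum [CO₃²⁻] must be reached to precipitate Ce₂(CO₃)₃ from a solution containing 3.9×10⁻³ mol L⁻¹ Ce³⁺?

1.7×10⁻¹⁰ M

A salt starts to precipitate once the ion product Q reaches its Ksp.
Ce₂(CO₃)₃(s) ⇌ 2 Ce³⁺(aq) + 3 CO₃²⁻(aq)
Ksp = [Ce³⁺]^2[CO₃²⁻]^3 = [CO₃²⁻]^3(3.9×10⁻³)^2
[CO₃²⁻]^3 = 7.8×10⁻³⁵ / (3.9×10⁻³)^2 = 5.1×10⁻³⁰
[CO₃²⁻] = 1.7×10⁻¹⁰ mol L⁻¹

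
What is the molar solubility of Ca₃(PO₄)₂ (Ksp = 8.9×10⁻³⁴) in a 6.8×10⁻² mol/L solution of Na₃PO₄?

1.9×10⁻¹¹ M

Ca₃(PO₄)₂(s) ⇌ 3 Ca²⁺(aq) + 2 PO₄³⁻(aq)
Let s be the solubility of Ca₃(PO₄)₂ here. The common ion gives [PO₄³⁻] ≈ 6.8×10⁻² mol/L, and [Ca²⁺] = 3s.
Ksp = [Ca²⁺]^3[PO₄³⁻]^2 = (3s)^3(6.8×10⁻²)^2
(3s)^3 = 8.9×10⁻³⁴ / (6.8×10⁻²)^2 = 1.9×10⁻³¹
s = 1.9×10⁻¹¹ mol/L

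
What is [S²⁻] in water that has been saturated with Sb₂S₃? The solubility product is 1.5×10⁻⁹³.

Sb₂S₃(s) ⇌ 2 Sb³⁺(aq) + 3 S²⁻(aq)
For each mole of Sb₂S₃ that dissolves per liter, [Sb³⁺] = 2s and [S²⁻] = 3s; let s denote this solubility.
Ksp = [Sb³⁺]^2[S²⁻]^3 = (2s)^2 · (3s)^3 = 108s^5 = 1.5×10⁻⁹³
s = 1.1×10⁻¹⁹ M
[S²⁻] = 3s = 3.2×10⁻¹⁹ M

3.2×10⁻¹⁹ M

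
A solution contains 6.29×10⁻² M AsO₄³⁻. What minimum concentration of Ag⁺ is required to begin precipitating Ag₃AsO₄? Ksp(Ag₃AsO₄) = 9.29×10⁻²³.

Precipitation begins when Q = Ksp.
Ag₃AsO₄(s) ⇌ 3 Ag⁺(aq) + AsO₄³⁻(aq)
Ksp = [Ag⁺]^3[AsO₄³⁻] = [Ag⁺]^3(6.29×10⁻²)
[Ag⁺]^3 = 9.29×10⁻²³ / (6.29×10⁻²) = 1.48×10⁻²¹
[Ag⁺] = 1.14×10⁻⁷ M

1.14×10⁻⁷ M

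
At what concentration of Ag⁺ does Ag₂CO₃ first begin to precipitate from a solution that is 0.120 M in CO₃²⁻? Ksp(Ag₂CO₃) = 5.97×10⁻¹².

7.05×10⁻⁶ M

Each salt precipitates once Q = Ksp for that salt.
Ag₂CO₃(s) ⇌ 2 Ag⁺(aq) + CO₃²⁻(aq)
Ksp = [Ag⁺]^2[CO₃²⁻] = [Ag⁺]^2(0.120)
[Ag⁺]^2 = 5.97×10⁻¹² / (0.120) = 4.98×10⁻¹¹
[Ag⁺] = 7.05×10⁻⁶ M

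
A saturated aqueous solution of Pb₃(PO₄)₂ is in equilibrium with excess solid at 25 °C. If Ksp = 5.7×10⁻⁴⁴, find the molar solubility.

Pb₃(PO₄)₂(s) ⇌ 3 Pb²⁺(aq) + 2 PO₄³⁻(aq)
Call the molar solubility s, so that [Pb²⁺] = 3s and [PO₄³⁻] = 2s.
Ksp = [Pb²⁺]^3[PO₄³⁻]^2 = (3s)^3 · (2s)^2 = 108s^5
108s^5 = 5.7×10⁻⁴⁴  ⇒  s^5 = 5.3×10⁻⁴⁶
s = 8.8×10⁻¹⁰ M

8.8×10⁻¹⁰ M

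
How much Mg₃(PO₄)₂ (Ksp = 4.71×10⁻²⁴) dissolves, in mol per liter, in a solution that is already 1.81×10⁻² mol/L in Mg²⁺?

4.46×10⁻¹⁰ M

Mg₃(PO₄)₂(s) ⇌ 3 Mg²⁺(aq) + 2 PO₄³⁻(aq)
Mg²⁺ is already present at 1.81×10⁻² mol/L. If s mol/L of Mg₃(PO₄)₂ dissolves, [PO₄³⁻] = 2s while [Mg²⁺] ≈ 1.81×10⁻² mol/L.
Ksp = [Mg²⁺]^3[PO₄³⁻]^2 = (1.81×10⁻²)^3(2s)^2
(2s)^2 = 4.71×10⁻²⁴ / (1.81×10⁻²)^3 = 7.94×10⁻¹⁹
s = 4.46×10⁻¹⁰ mol/L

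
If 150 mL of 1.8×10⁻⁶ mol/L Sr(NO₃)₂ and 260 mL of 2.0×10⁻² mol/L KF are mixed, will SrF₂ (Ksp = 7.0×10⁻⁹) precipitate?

Total volume after mixing = 150 + 260 = 410 mL.
[Sr²⁺] = (1.8×10⁻⁶)(150)/410 = 6.6×10⁻⁷ mol/L
[F⁻] = (2.0×10⁻²)(260)/410 = 1.3×10⁻² mol/L
Q = [Sr²⁺][F⁻]^2 = 1.1×10⁻¹⁰
Q < Ksp (1.1×10⁻¹⁰ vs 7.0×10⁻⁹); the solution remains unsaturated and no precipitate forms.

No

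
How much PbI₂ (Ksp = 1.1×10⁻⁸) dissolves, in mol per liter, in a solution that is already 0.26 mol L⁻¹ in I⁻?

1.6×10⁻⁷ M

PbI₂(s) ⇌ Pb²⁺(aq) + 2 I⁻(aq)
With I⁻ already at 0.26 mol L⁻¹ and s small, take [I⁻] ≈ 0.26 mol L⁻¹ and [Pb²⁺] = s.
Ksp = [Pb²⁺][I⁻]^2 = s(0.26)^2
s = 1.1×10⁻⁸ / (0.26)^2 = 1.6×10⁻⁷
s = 1.6×10⁻⁷ mol L⁻¹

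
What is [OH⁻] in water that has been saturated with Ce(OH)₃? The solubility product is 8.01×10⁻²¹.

Ce(OH)₃(s) ⇌ Ce³⁺(aq) + 3 OH⁻(aq)
Call the molar solubility s, so that [Ce³⁺] = s and [OH⁻] = 3s.
Ksp = [Ce³⁺][OH⁻]^3 = s · (3s)^3 = 27s^4 = 8.01×10⁻²¹
s = 4.15×10⁻⁶ mol L⁻¹
[OH⁻] = 3s = 1.25×10⁻⁵ mol L⁻¹

1.25×10⁻⁵ M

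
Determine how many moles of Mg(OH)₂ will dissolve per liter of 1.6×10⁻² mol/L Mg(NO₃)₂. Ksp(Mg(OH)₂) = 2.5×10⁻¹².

6.3×10⁻⁶ M

Mg(OH)₂(s) ⇌ Mg²⁺(aq) + 2 OH⁻(aq)
Mg²⁺ is already present at 1.6×10⁻² mol/L. If s mol/L of Mg(OH)₂ dissolves, [OH⁻] = 2s while [Mg²⁺] ≈ 1.6×10⁻² mol/L.
Ksp = [Mg²⁺][OH⁻]^2 = (1.6×10⁻²)(2s)^2
(2s)^2 = 2.5×10⁻¹² / (1.6×10⁻²) = 1.6×10⁻¹⁰
s = 6.3×10⁻⁶ mol/L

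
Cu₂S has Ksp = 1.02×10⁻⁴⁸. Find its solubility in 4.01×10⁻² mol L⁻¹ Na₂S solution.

Cu₂S(s) ⇌ 2 Cu⁺(aq) + S²⁻(aq)
Let s be the solubility of Cu₂S here. The common ion gives [S²⁻] ≈ 4.01×10⁻² mol L⁻¹, and [Cu⁺] = 2s.
Ksp = [Cu⁺]^2[S²⁻] = (2s)^2(4.01×10⁻²)
(2s)^2 = 1.02×10⁻⁴⁸ / (4.01×10⁻²) = 2.54×10⁻⁴⁷
s = 2.52×10⁻²⁴ mol L⁻¹

2.52×10⁻²⁴ M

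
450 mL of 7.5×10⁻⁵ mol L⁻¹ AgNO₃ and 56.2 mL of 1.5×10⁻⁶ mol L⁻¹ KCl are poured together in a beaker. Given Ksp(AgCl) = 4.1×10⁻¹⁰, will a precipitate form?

No

Total volume after mixing = 450 + 56.2 = 506.2 mL.
[Ag⁺] = (7.5×10⁻⁵)(450)/506.2 = 6.7×10⁻⁵ mol L⁻¹
[Cl⁻] = (1.5×10⁻⁶)(56.2)/506.2 = 1.7×10⁻⁷ mol L⁻¹
Q = [Ag⁺][Cl⁻] = 1.1×10⁻¹¹
Q = 1.1×10⁻¹¹ < Ksp = 4.1×10⁻¹⁰, so the solution is unsaturated and no precipitate forms.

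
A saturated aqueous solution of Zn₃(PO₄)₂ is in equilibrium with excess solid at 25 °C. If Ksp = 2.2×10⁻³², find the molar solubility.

1.8×10⁻⁷ M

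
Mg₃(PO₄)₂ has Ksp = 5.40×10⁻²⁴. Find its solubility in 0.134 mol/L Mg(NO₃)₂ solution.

2.37×10⁻¹¹ M

Mg₃(PO₄)₂(s) ⇌ 3 Mg²⁺(aq) + 2 PO₄³⁻(aq)
Mg²⁺ is already present at 0.134 mol/L. If s mol/L of Mg₃(PO₄)₂ dissolves, [PO₄³⁻] = 2s while [Mg²⁺] ≈ 0.134 mol/L.
Ksp = [Mg²⁺]^3[PO₄³⁻]^2 = (0.134)^3(2s)^2
(2s)^2 = 5.40×10⁻²⁴ / (0.134)^3 = 2.24×10⁻²¹
s = 2.37×10⁻¹¹ mol/L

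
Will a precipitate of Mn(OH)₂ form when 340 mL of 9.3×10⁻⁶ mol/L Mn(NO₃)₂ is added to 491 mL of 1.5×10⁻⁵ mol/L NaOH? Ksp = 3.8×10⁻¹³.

No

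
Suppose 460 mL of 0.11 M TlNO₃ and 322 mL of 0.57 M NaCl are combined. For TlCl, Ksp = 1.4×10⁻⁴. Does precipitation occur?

The combined volume is 782 mL.
[Tl⁺] = (0.11)(460)/782 = 6.5×10⁻² M
[Cl⁻] = (0.57)(322)/782 = 0.23 M
Q = [Tl⁺][Cl⁻] = 1.5×10⁻²
Q = 1.5×10⁻² > Ksp = 1.4×10⁻⁴, so the solution is supersaturated and TlCl precipitates.

Yes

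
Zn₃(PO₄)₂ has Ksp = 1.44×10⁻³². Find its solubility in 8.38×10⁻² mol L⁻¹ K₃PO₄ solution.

4.23×10⁻¹¹ M

Zn₃(PO₄)₂(s) ⇌ 3 Zn²⁺(aq) + 2 PO₄³⁻(aq)
With PO₄³⁻ already at 8.38×10⁻² mol L⁻¹ and s small, take [PO₄³⁻] ≈ 8.38×10⁻² mol L⁻¹ and [Zn²⁺] = 3s.
Ksp = [Zn²⁺]^3[PO₄³⁻]^2 = (3s)^3(8.38×10⁻²)^2
(3s)^3 = 1.44×10⁻³² / (8.38×10⁻²)^2 = 2.05×10⁻³⁰
s = 4.23×10⁻¹¹ mol L⁻¹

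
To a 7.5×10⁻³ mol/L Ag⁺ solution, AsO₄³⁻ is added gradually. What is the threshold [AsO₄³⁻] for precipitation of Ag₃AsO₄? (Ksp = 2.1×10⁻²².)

Each salt precipitates once Q = Ksp for that salt.
Ag₃AsO₄(s) ⇌ 3 Ag⁺(aq) + AsO₄³⁻(aq)
Ksp = [Ag⁺]^3[AsO₄³⁻] = [AsO₄³⁻](7.5×10⁻³)^3
[AsO₄³⁻] = 2.1×10⁻²² / (7.5×10⁻³)^3 = 5.0×10⁻¹⁶
[AsO₄³⁻] = 5.0×10⁻¹⁶ mol/L

5.0×10⁻¹⁶ M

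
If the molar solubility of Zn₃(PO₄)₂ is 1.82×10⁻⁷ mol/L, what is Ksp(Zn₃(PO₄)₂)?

Ksp = 2.16×10⁻³²

Zn₃(PO₄)₂(s) ⇌ 3 Zn²⁺(aq) + 2 PO₄³⁻(aq)
Let s be the molar solubility. Then [Zn²⁺] = 3s and [PO₄³⁻] = 2s.
Ksp = [Zn²⁺]^3[PO₄³⁻]^2 = (3s)^3 · (2s)^2 = 108s^5
Ksp = 108 × (1.82×10⁻⁷)^5 = 2.16×10⁻³²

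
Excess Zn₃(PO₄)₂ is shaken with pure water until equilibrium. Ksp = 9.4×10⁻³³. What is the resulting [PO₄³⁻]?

3.1×10⁻⁷ M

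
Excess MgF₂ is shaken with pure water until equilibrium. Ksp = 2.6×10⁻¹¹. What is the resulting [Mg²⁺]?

MgF₂(s) ⇌ Mg²⁺(aq) + 2 F⁻(aq)
With molar solubility s: [Mg²⁺] = s, [F⁻] = 2s.
Ksp = [Mg²⁺][F⁻]^2 = s · (2s)^2 = 4s^3 = 2.6×10⁻¹¹
s = 1.9×10⁻⁴ mol L⁻¹
[Mg²⁺] = s = 1.9×10⁻⁴ mol L⁻¹

1.9×10⁻⁴ M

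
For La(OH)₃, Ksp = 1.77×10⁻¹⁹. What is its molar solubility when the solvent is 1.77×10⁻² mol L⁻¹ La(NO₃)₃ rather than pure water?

La(OH)₃(s) ⇌ La³⁺(aq) + 3 OH⁻(aq)
Let s be the solubility of La(OH)₃ here. The common ion gives [La³⁺] ≈ 1.77×10⁻² mol L⁻¹, and [OH⁻] = 3s.
Ksp = [La³⁺][OH⁻]^3 = (1.77×10⁻²)(3s)^3
(3s)^3 = 1.77×10⁻¹⁹ / (1.77×10⁻²) = 1.00×10⁻¹⁷
s = 7.18×10⁻⁷ mol L⁻¹

7.18×10⁻⁷ M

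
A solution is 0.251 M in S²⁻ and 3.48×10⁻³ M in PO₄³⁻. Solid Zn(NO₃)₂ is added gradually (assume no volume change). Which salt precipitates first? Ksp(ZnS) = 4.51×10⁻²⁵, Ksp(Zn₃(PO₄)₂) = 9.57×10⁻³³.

Precipitation of each salt begins when its ion product equals Ksp.
For ZnS: [Zn²⁺] = (Ksp/[S²⁻]) = 1.80×10⁻²⁴ M
For Zn₃(PO₄)₂: [Zn²⁺] = (Ksp/[PO₄³⁻]^2)^(1/3) = 9.25×10⁻¹⁰ M
The smaller threshold [Zn²⁺] is reached first, so ZnS precipitates first.

ZnS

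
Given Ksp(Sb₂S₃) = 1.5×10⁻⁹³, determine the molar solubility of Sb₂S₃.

1.1×10⁻¹⁹ M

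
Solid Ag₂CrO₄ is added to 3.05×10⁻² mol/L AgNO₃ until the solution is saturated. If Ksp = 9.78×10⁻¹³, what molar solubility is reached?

Ag₂CrO₄(s) ⇌ 2 Ag⁺(aq) + CrO₄²⁻(aq)
Ag⁺ is already present at 3.05×10⁻² mol/L. If s mol/L of Ag₂CrO₄ dissolves, [CrO₄²⁻] = s while [Ag⁺] ≈ 3.05×10⁻² mol/L.
Ksp = [Ag⁺]^2[CrO₄²⁻] = (3.05×10⁻²)^2s
s = 9.78×10⁻¹³ / (3.05×10⁻²)^2 = 1.05×10⁻⁹
s = 1.05×10⁻⁹ mol/L

1.05×10⁻⁹ M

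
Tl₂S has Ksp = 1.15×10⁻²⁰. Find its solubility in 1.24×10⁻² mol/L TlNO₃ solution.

Tl₂S(s) ⇌ 2 Tl⁺(aq) + S²⁻(aq)
Let s be the solubility of Tl₂S here. The common ion gives [Tl⁺] ≈ 1.24×10⁻² mol/L, and [S²⁻] = s.
Ksp = [Tl⁺]^2[S²⁻] = (1.24×10⁻²)^2s
s = 1.15×10⁻²⁰ / (1.24×10⁻²)^2 = 7.48×10⁻¹⁷
s = 7.48×10⁻¹⁷ mol/L

7.48×10⁻¹⁷ M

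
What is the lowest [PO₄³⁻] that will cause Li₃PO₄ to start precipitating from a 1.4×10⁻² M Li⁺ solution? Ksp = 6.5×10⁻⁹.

The threshold for precipitation is Q = Ksp.
Li₃PO₄(s) ⇌ 3 Li⁺(aq) + PO₄³⁻(aq)
Ksp = [Li⁺]^3[PO₄³⁻] = [PO₄³⁻](1.4×10⁻²)^3
[PO₄³⁻] = 6.5×10⁻⁹ / (1.4×10⁻²)^3 = 2.4×10⁻³
[PO₄³⁻] = 2.4×10⁻³ M

2.4×10⁻³ M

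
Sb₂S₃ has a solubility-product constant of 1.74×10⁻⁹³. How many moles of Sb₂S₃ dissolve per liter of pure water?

1.10×10⁻¹⁹ M

Sb₂S₃(s) ⇌ 2 Sb³⁺(aq) + 3 S²⁻(aq)
With molar solubility s: [Sb³⁺] = 2s, [S²⁻] = 3s.
Ksp = [Sb³⁺]^2[S²⁻]^3 = (2s)^2 · (3s)^3 = 108s^5
108s^5 = 1.74×10⁻⁹³  ⇒  s^5 = 1.61×10⁻⁹⁵
Taking the 5th root, s = 1.10×10⁻¹⁹ mol/L.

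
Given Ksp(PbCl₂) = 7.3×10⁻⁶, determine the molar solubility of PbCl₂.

1.2×10⁻² M

PbCl₂(s) ⇌ Pb²⁺(aq) + 2 Cl⁻(aq)
For each mole of PbCl₂ that dissolves per liter, [Pb²⁺] = s and [Cl⁻] = 2s; let s denote this solubility.
Ksp = [Pb²⁺][Cl⁻]^2 = s · (2s)^2 = 4s^3
4s^3 = 7.3×10⁻⁶  ⇒  s^3 = 1.8×10⁻⁶
Taking the 3rd root, s = 1.2×10⁻² mol L⁻¹.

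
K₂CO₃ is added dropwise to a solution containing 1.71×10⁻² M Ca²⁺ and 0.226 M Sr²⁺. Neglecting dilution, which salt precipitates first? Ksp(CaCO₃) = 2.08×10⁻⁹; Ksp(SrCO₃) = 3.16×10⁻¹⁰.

A salt starts to precipitate once the ion product Q reaches its Ksp.
For CaCO₃: [CO₃²⁻] = (Ksp/[Ca²⁺]) = 1.22×10⁻⁷ M
For SrCO₃: [CO₃²⁻] = (Ksp/[Sr²⁺]) = 1.40×10⁻⁹ M
SrCO₃ requires the lower [CO₃²⁻], so it precipitates first.

SrCO₃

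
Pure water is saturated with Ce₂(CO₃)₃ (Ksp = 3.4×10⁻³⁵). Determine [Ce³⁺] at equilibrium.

1.0×10⁻⁷ M

Ce₂(CO₃)₃(s) ⇌ 2 Ce³⁺(aq) + 3 CO₃²⁻(aq)
If s mol/L of Ce₂(CO₃)₃ dissolves, [Ce³⁺] = 2s and [CO₃²⁻] = 3s.
Ksp = [Ce³⁺]^2[CO₃²⁻]^3 = (2s)^2 · (3s)^3 = 108s^5 = 3.4×10⁻³⁵
s = 5.0×10⁻⁸ mol L⁻¹
[Ce³⁺] = 2s = 1.0×10⁻⁷ mol L⁻¹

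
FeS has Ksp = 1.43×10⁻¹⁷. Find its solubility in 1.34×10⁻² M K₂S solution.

1.07×10⁻¹⁵ M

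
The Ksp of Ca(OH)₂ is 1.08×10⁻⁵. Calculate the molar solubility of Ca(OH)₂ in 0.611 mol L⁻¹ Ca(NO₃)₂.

2.10×10⁻³ M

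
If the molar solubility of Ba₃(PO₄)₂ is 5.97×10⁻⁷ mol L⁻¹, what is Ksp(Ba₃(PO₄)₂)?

Ba₃(PO₄)₂(s) ⇌ 3 Ba²⁺(aq) + 2 PO₄³⁻(aq)
Let s be the molar solubility. Then [Ba²⁺] = 3s and [PO₄³⁻] = 2s.
Ksp = [Ba²⁺]^3[PO₄³⁻]^2 = (3s)^3 · (2s)^2 = 108s^5
Ksp = 108 × (5.97×10⁻⁷)^5 = 8.19×10⁻³⁰

Ksp = 8.19×10⁻³⁰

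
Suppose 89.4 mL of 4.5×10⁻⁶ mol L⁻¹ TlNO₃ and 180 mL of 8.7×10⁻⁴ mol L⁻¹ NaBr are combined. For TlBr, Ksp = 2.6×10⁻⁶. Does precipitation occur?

No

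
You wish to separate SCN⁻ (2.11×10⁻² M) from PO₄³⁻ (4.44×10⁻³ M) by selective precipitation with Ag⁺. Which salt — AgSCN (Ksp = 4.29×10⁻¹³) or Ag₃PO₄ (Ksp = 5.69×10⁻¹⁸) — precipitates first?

AgSCN

A salt starts to precipitate once the ion product Q reaches its Ksp.
For AgSCN: [Ag⁺] = (Ksp/[SCN⁻]) = 2.03×10⁻¹¹ M
For Ag₃PO₄: [Ag⁺] = (Ksp/[PO₄³⁻])^(1/3) = 1.09×10⁻⁵ M
The smaller threshold [Ag⁺] is reached first, so AgSCN precipitates first.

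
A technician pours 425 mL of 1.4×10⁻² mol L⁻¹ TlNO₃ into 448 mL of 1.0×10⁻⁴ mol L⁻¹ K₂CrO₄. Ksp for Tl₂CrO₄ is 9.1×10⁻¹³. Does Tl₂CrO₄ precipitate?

Yes

The combined volume is 873 mL.
[Tl⁺] = (1.4×10⁻²)(425)/873 = 6.8×10⁻³ mol L⁻¹
[CrO₄²⁻] = (1.0×10⁻⁴)(448)/873 = 5.1×10⁻⁵ mol L⁻¹
Q = [Tl⁺]^2[CrO₄²⁻] = 2.4×10⁻⁹
Because Q > Ksp (2.4×10⁻⁹ vs 9.1×10⁻¹³), a precipitate of Tl₂CrO₄ forms.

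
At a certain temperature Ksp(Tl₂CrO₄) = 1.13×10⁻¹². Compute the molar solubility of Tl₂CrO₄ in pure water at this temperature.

6.56×10⁻⁵ M

Tl₂CrO₄(s) ⇌ 2 Tl⁺(aq) + CrO₄²⁻(aq)
With molar solubility s: [Tl⁺] = 2s, [CrO₄²⁻] = s.
Ksp = [Tl⁺]^2[CrO₄²⁻] = (2s)^2 · s = 4s^3
4s^3 = 1.13×10⁻¹²  ⇒  s^3 = 2.83×10⁻¹³
s = 6.56×10⁻⁵ mol L⁻¹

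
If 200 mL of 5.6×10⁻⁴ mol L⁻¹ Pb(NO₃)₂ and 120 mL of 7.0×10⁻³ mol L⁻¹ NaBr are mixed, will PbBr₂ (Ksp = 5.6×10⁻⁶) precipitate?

No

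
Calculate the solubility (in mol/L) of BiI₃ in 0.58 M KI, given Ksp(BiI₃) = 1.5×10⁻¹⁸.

BiI₃(s) ⇌ Bi³⁺(aq) + 3 I⁻(aq)
Let s be the solubility of BiI₃ here. The common ion gives [I⁻] ≈ 0.58 M, and [Bi³⁺] = s.
Ksp = [Bi³⁺][I⁻]^3 = s(0.58)^3
s = 1.5×10⁻¹⁸ / (0.58)^3 = 7.7×10⁻¹⁸
s = 7.7×10⁻¹⁸ M

7.7×10⁻¹⁸ M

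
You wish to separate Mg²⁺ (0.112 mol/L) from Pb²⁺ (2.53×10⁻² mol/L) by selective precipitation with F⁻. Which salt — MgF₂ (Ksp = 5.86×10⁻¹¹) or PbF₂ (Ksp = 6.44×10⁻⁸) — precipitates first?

The threshold for precipitation is Q = Ksp.
For MgF₂: [F⁻] = (Ksp/[Mg²⁺])^(1/2) = 2.29×10⁻⁵ mol/L
For PbF₂: [F⁻] = (Ksp/[Pb²⁺])^(1/2) = 1.60×10⁻³ mol/L
MgF₂ requires the lower [F⁻], so it precipitates first.

MgF₂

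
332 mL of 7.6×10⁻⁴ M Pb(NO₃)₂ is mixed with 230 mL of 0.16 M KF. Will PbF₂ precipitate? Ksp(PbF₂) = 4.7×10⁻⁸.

Yes

After mixing, V = 332 mL + 230 mL = 562 mL.
[Pb²⁺] = (7.6×10⁻⁴)(332)/562 = 4.5×10⁻⁴ M
[F⁻] = (0.16)(230)/562 = 6.5×10⁻² M
Q = [Pb²⁺][F⁻]^2 = 1.9×10⁻⁶
Q = 1.9×10⁻⁶ > Ksp = 4.7×10⁻⁸, so the solution is supersaturated and PbF₂ precipitates.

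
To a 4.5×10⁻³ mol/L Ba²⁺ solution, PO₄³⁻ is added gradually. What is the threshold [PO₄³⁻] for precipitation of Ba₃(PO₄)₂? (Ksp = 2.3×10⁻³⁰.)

5.0×10⁻¹² M

The threshold for precipitation is Q = Ksp.
Ba₃(PO₄)₂(s) ⇌ 3 Ba²⁺(aq) + 2 PO₄³⁻(aq)
Ksp = [Ba²⁺]^3[PO₄³⁻]^2 = [PO₄³⁻]^2(4.5×10⁻³)^3
[PO₄³⁻]^2 = 2.3×10⁻³⁰ / (4.5×10⁻³)^3 = 2.5×10⁻²³
[PO₄³⁻] = 5.0×10⁻¹² mol/L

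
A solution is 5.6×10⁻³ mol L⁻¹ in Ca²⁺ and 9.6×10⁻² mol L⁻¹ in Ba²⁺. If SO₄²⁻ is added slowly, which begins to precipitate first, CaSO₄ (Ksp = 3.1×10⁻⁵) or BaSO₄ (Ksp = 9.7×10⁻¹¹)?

A salt starts to precipitate once the ion product Q reaches its Ksp.
For CaSO₄: [SO₄²⁻] = (Ksp/[Ca²⁺]) = 5.5×10⁻³ mol L⁻¹
For BaSO₄: [SO₄²⁻] = (Ksp/[Ba²⁺]) = 1.0×10⁻⁹ mol L⁻¹
The smaller threshold [SO₄²⁻] is reached first, so BaSO₄ precipitates first.

BaSO₄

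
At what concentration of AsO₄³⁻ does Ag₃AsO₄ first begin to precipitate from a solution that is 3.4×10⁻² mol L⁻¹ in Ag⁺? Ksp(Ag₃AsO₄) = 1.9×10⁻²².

4.8×10⁻¹⁸ M

Each salt precipitates once Q = Ksp for that salt.
Ag₃AsO₄(s) ⇌ 3 Ag⁺(aq) + AsO₄³⁻(aq)
Ksp = [Ag⁺]^3[AsO₄³⁻] = [AsO₄³⁻](3.4×10⁻²)^3
[AsO₄³⁻] = 1.9×10⁻²² / (3.4×10⁻²)^3 = 4.8×10⁻¹⁸
[AsO₄³⁻] = 4.8×10⁻¹⁸ mol L⁻¹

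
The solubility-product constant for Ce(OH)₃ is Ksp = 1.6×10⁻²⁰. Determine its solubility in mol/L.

4.9×10⁻⁶ M

Ce(OH)₃(s) ⇌ Ce³⁺(aq) + 3 OH⁻(aq)
Let s be the molar solubility. Then [Ce³⁺] = s and [OH⁻] = 3s.
Ksp = [Ce³⁺][OH⁻]^3 = s · (3s)^3 = 27s^4
27s^4 = 1.6×10⁻²⁰  ⇒  s^4 = 5.9×10⁻²²
Taking the 4th root, s = 4.9×10⁻⁶ M.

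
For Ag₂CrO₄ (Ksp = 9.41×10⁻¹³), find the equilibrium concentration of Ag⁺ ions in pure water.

1.23×10⁻⁴ M

Ag₂CrO₄(s) ⇌ 2 Ag⁺(aq) + CrO₄²⁻(aq)
If s mol/L of Ag₂CrO₄ dissolves, [Ag⁺] = 2s and [CrO₄²⁻] = s.
Ksp = [Ag⁺]^2[CrO₄²⁻] = (2s)^2 · s = 4s^3 = 9.41×10⁻¹³
s = 6.17×10⁻⁵ M
[Ag⁺] = 2s = 1.23×10⁻⁴ M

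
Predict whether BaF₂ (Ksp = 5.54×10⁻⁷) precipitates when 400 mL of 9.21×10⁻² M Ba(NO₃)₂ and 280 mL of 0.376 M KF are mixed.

Total volume after mixing = 400 + 280 = 680 mL.
[Ba²⁺] = (9.21×10⁻²)(400)/680 = 5.42×10⁻² M
[F⁻] = (0.376)(280)/680 = 0.155 M
Q = [Ba²⁺][F⁻]^2 = 1.30×10⁻³
Because Q > Ksp (1.30×10⁻³ vs 5.54×10⁻⁷), a precipitate of BaF₂ forms.

Yes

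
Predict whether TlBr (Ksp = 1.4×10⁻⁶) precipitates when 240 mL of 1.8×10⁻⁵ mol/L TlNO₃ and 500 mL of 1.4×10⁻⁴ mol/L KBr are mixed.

No

The combined volume is 740 mL.
[Tl⁺] = (1.8×10⁻⁵)(240)/740 = 5.8×10⁻⁶ mol/L
[Br⁻] = (1.4×10⁻⁴)(500)/740 = 9.5×10⁻⁵ mol/L
Q = [Tl⁺][Br⁻] = 5.5×10⁻¹⁰
Q = 5.5×10⁻¹⁰ < Ksp = 1.4×10⁻⁶, so the solution is unsaturated and no precipitate forms.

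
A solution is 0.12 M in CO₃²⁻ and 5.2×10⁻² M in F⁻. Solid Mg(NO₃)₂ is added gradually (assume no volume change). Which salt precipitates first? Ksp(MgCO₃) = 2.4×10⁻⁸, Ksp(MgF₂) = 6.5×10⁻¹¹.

MgF₂

Each salt precipitates once Q = Ksp for that salt.
For MgCO₃: [Mg²⁺] = (Ksp/[CO₃²⁻]) = 2.0×10⁻⁷ M
For MgF₂: [Mg²⁺] = (Ksp/[F⁻]^2) = 2.4×10⁻⁸ M
Since MgF₂ needs less Mg²⁺ to reach saturation, it precipitates first.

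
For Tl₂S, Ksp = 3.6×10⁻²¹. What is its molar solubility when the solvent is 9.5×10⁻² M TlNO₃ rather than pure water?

Tl₂S(s) ⇌ 2 Tl⁺(aq) + S²⁻(aq)
Let s be the solubility of Tl₂S here. The common ion gives [Tl⁺] ≈ 9.5×10⁻² M, and [S²⁻] = s.
Ksp = [Tl⁺]^2[S²⁻] = (9.5×10⁻²)^2s
s = 3.6×10⁻²¹ / (9.5×10⁻²)^2 = 4.0×10⁻¹⁹
s = 4.0×10⁻¹⁹ M

4.0×10⁻¹⁹ M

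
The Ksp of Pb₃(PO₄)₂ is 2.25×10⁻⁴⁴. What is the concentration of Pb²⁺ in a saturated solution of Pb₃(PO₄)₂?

2.19×10⁻⁹ M

Pb₃(PO₄)₂(s) ⇌ 3 Pb²⁺(aq) + 2 PO₄³⁻(aq)
If s mol/L of Pb₃(PO₄)₂ dissolves, [Pb²⁺] = 3s and [PO₄³⁻] = 2s.
Ksp = [Pb²⁺]^3[PO₄³⁻]^2 = (3s)^3 · (2s)^2 = 108s^5 = 2.25×10⁻⁴⁴
s = 7.31×10⁻¹⁰ mol/L
[Pb²⁺] = 3s = 2.19×10⁻⁹ mol/L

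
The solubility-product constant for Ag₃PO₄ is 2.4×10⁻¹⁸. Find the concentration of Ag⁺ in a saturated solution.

5.2×10⁻⁵ M

Ag₃PO₄(s) ⇌ 3 Ag⁺(aq) + PO₄³⁻(aq)
Call the molar solubility s, so that [Ag⁺] = 3s and [PO₄³⁻] = s.
Ksp = [Ag⁺]^3[PO₄³⁻] = (3s)^3 · s = 27s^4 = 2.4×10⁻¹⁸
s = 1.7×10⁻⁵ mol/L
[Ag⁺] = 3s = 5.2×10⁻⁵ mol/L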